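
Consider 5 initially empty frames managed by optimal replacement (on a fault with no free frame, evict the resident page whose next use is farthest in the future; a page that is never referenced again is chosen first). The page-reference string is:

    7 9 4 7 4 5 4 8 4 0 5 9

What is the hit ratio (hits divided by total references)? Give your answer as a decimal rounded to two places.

0.50

7 → fault, frames {7}
9 → fault, frames {7,9}
4 → fault, frames {7,9,4}
7 → hit
4 → hit
5 → fault, frames {7,9,4,5}
4 → hit
8 → fault, frames {7,9,4,5,8}
4 → hit
0 → fault, evict 8, frames {7,9,4,5,0}
5 → hit
9 → hit
Hits: 6 of 12 references → 6/12 = 0.5000.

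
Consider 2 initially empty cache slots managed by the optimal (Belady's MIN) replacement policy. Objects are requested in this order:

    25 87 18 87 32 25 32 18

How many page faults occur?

6

25 → fault, frames (25)
87 → fault, frames (25 87)
18 → fault, evict 25, frames (87 18)
87 → hit
32 → fault, evict 87, frames (18 32)
25 → fault, evict 18, frames (32 25)
32 → hit
18 → fault, evict 25, frames (32 18)
Page faults: 6.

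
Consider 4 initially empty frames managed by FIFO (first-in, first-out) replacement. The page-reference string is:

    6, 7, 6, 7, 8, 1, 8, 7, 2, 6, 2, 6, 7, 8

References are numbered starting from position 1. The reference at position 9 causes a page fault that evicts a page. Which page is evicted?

pos 1: 6 -> miss, frames [6]
pos 2: 7 -> miss, frames [6, 7]
pos 3: 6 -> hit
pos 4: 7 -> hit
pos 5: 8 -> miss, frames [6, 7, 8]
pos 6: 1 -> miss, frames [6, 7, 8, 1]
pos 7: 8 -> hit
pos 8: 7 -> hit
pos 9: 2 -> miss, evict 6, frames [7, 8, 1, 2]
At position 9, page 6 is evicted.

6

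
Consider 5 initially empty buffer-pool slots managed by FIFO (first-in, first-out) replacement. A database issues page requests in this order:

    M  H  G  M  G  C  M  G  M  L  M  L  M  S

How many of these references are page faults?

M -> miss, frames (M)
H -> miss, frames (M H)
G -> miss, frames (M H G)
M -> hit
G -> hit
C -> miss, frames (M H G C)
M -> hit
G -> hit
M -> hit
L -> miss, frames (M H G C L)
M -> hit
L -> hit
M -> hit
S -> miss, evict M, frames (H G C L S)
Page faults: 6.

6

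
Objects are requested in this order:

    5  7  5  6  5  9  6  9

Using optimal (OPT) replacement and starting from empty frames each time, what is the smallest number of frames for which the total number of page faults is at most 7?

f=1: 8 faults
f=2: 4 faults
f=3: 4 faults
f=4: 4 faults
Smallest f with faults ≤ 7 is 2.

2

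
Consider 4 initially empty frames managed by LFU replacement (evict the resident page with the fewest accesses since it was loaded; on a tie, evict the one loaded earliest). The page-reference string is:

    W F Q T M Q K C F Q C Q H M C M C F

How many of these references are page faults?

W → fault, frames {W}
F → fault, frames {W,F}
Q → fault, frames {W,F,Q}
T → fault, frames {W,F,Q,T}
M → fault, evict W, frames {F,Q,T,M}
Q → hit
K → fault, evict F, frames {Q,T,M,K}
C → fault, evict T, frames {Q,M,K,C}
F → fault, evict M, frames {Q,K,C,F}
Q → hit
C → hit
Q → hit
H → fault, evict K, frames {Q,C,F,H}
M → fault, evict F, frames {Q,C,H,M}
C → hit
M → hit
C → hit
F → fault, evict H, frames {Q,C,M,F}
Page faults: 11.

11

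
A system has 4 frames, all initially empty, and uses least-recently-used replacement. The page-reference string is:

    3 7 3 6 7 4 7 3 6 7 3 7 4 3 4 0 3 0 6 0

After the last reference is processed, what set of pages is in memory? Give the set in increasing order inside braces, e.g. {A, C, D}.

{0, 3, 4, 6}

3 -> miss, frames (3)
7 -> miss, frames (3 7)
3 -> hit
6 -> miss, frames (7 3 6)
7 -> hit
4 -> miss, frames (3 6 7 4)
7 -> hit
3 -> hit
6 -> hit
7 -> hit
3 -> hit
7 -> hit
4 -> hit
3 -> hit
4 -> hit
0 -> miss, evict 6, frames (7 3 4 0)
3 -> hit
0 -> hit
6 -> miss, evict 7, frames (4 3 0 6)
0 -> hit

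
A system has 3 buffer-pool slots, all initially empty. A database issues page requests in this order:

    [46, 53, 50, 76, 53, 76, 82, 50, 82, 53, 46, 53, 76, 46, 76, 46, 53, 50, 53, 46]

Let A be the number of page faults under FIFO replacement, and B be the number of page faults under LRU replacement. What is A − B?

Under FIFO: F F F F . . F . . F F . F . . . . F F F → 11 faults.
Under LRU: F F F F . . F F . F F . F . . . . F . . → 10 faults.
A − B = 11 − 10 = 1.

1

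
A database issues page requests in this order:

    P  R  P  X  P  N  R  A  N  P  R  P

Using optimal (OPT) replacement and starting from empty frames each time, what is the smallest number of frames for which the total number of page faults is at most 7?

3

f=1: 12 faults
f=2: 8 faults
f=3: 6 faults
f=4: 5 faults
f=5: 5 faults
Smallest f with faults ≤ 7 is 3.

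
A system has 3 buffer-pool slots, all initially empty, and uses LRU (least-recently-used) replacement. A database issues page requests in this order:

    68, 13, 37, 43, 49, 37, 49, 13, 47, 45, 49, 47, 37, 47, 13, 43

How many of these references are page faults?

68 → miss, frames (68)
13 → miss, frames (68 13)
37 → miss, frames (68 13 37)
43 → miss, evict 68, frames (13 37 43)
49 → miss, evict 13, frames (37 43 49)
37 → hit
49 → hit
13 → miss, evict 43, frames (37 49 13)
47 → miss, evict 37, frames (49 13 47)
45 → miss, evict 49, frames (13 47 45)
49 → miss, evict 13, frames (47 45 49)
47 → hit
37 → miss, evict 45, frames (49 47 37)
47 → hit
13 → miss, evict 49, frames (37 47 13)
43 → miss, evict 37, frames (47 13 43)
Page faults: 12.

12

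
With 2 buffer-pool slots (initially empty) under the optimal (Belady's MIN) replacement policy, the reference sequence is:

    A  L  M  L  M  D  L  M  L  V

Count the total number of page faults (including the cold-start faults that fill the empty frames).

6

A → miss, frames (A)
L → miss, frames (A L)
M → miss, evict A, frames (L M)
L → hit
M → hit
D → miss, evict M, frames (L D)
L → hit
M → miss, evict D, frames (L M)
L → hit
V → miss, evict M, frames (L V)
Page faults: 6.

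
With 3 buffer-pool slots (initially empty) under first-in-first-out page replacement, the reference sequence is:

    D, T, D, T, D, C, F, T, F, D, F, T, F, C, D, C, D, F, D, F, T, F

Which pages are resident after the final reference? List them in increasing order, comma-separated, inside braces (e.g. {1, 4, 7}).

{D, F, T}

D -> fault, frames {D}
T -> fault, frames {D,T}
D -> hit
T -> hit
D -> hit
C -> fault, frames {D,T,C}
F -> fault, evict D, frames {T,C,F}
T -> hit
F -> hit
D -> fault, evict T, frames {C,F,D}
F -> hit
T -> fault, evict C, frames {F,D,T}
F -> hit
C -> fault, evict F, frames {D,T,C}
D -> hit
C -> hit
D -> hit
F -> fault, evict D, frames {T,C,F}
D -> fault, evict T, frames {C,F,D}
F -> hit
T -> fault, evict C, frames {F,D,T}
F -> hit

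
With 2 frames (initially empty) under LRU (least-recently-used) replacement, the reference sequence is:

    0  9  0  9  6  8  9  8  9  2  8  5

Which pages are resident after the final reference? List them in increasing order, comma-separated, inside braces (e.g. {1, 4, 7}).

0 → miss, frames [0]
9 → miss, frames [0, 9]
0 → hit
9 → hit
6 → miss, evict 0, frames [9, 6]
8 → miss, evict 9, frames [6, 8]
9 → miss, evict 6, frames [8, 9]
8 → hit
9 → hit
2 → miss, evict 8, frames [9, 2]
8 → miss, evict 9, frames [2, 8]
5 → miss, evict 2, frames [8, 5]

{5, 8}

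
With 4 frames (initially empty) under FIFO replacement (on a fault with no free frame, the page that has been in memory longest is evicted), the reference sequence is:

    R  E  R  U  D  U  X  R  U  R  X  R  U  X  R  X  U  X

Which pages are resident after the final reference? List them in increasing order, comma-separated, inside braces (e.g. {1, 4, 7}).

{D, R, U, X}

R: miss, frames [R]
E: miss, frames [R, E]
R: hit
U: miss, frames [R, E, U]
D: miss, frames [R, E, U, D]
U: hit
X: miss, evict R, frames [E, U, D, X]
R: miss, evict E, frames [U, D, X, R]
U: hit
R: hit
X: hit
R: hit
U: hit
X: hit
R: hit
X: hit
U: hit
X: hit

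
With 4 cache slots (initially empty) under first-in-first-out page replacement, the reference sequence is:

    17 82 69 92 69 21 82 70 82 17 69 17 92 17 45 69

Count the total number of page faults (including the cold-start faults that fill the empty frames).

17 -> fault, frames (17)
82 -> fault, frames (17 82)
69 -> fault, frames (17 82 69)
92 -> fault, frames (17 82 69 92)
69 -> hit
21 -> fault, evict 17, frames (82 69 92 21)
82 -> hit
70 -> fault, evict 82, frames (69 92 21 70)
82 -> fault, evict 69, frames (92 21 70 82)
17 -> fault, evict 92, frames (21 70 82 17)
69 -> fault, evict 21, frames (70 82 17 69)
17 -> hit
92 -> fault, evict 70, frames (82 17 69 92)
17 -> hit
45 -> fault, evict 82, frames (17 69 92 45)
69 -> hit
Page faults: 11.

11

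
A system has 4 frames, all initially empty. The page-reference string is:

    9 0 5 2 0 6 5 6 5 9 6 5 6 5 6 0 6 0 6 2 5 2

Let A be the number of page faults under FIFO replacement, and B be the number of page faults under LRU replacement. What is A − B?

Under FIFO: F F F F . F . . . F . . . . . F . . . . F F → 9 faults.
Under LRU: F F F F . F . . . F . . . . . . . . . F . . → 7 faults.
A − B = 9 − 7 = 2.

2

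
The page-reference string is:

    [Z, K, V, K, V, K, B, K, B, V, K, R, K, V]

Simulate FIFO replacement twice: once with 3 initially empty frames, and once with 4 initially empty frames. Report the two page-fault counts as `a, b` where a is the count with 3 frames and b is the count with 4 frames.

7, 5

3 frames: F F F . . . F . . . . F F F → 7 faults.
4 frames: F F F . . . F . . . . F . . → 5 faults.
5 < 7: adding a frame reduced faults, as is typical.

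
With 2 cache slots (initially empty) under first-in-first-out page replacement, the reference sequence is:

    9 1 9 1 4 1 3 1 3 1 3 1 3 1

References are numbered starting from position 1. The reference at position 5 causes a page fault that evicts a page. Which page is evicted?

pos 1: 9: miss, frames (9)
pos 2: 1: miss, frames (9 1)
pos 3: 9: hit
pos 4: 1: hit
pos 5: 4: miss, evict 9, frames (1 4)
At position 5, page 9 is evicted.

9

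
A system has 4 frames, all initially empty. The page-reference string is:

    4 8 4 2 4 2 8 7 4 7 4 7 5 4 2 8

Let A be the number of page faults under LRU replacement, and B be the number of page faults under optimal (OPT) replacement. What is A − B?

Under LRU: F F . F . . . F . . . . F . F F → 7 faults.
Under OPT: F F . F . . . F . . . . F . . . → 5 faults.
A − B = 7 − 5 = 2.

2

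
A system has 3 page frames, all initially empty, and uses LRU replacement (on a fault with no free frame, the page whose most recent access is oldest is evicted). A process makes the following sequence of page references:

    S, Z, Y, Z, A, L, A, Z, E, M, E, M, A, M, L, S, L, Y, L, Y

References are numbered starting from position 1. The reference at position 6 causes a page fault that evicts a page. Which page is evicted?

pos 1: S: fault, frames (S)
pos 2: Z: fault, frames (S Z)
pos 3: Y: fault, frames (S Z Y)
pos 4: Z: hit
pos 5: A: fault, evict S, frames (Y Z A)
pos 6: L: fault, evict Y, frames (Z A L)
At position 6, page Y is evicted.

Y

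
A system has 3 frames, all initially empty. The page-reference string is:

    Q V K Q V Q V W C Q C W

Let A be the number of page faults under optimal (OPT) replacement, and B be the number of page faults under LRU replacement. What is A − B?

-1

Under OPT: F F F . . . . F F . . . → 5 faults.
Under LRU: F F F . . . . F F F . . → 6 faults.
A − B = 5 − 6 = -1.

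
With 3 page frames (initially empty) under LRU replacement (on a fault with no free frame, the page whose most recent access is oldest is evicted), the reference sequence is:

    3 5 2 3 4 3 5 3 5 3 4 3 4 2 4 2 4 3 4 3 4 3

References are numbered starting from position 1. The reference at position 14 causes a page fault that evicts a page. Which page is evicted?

5

pos 1: 3 -> fault, frames [3]
pos 2: 5 -> fault, frames [3, 5]
pos 3: 2 -> fault, frames [3, 5, 2]
pos 4: 3 -> hit
pos 5: 4 -> fault, evict 5, frames [2, 3, 4]
pos 6: 3 -> hit
pos 7: 5 -> fault, evict 2, frames [4, 3, 5]
pos 8: 3 -> hit
pos 9: 5 -> hit
pos 10: 3 -> hit
pos 11: 4 -> hit
pos 12: 3 -> hit
pos 13: 4 -> hit
pos 14: 2 -> fault, evict 5, frames [3, 4, 2]
At position 14, page 5 is evicted.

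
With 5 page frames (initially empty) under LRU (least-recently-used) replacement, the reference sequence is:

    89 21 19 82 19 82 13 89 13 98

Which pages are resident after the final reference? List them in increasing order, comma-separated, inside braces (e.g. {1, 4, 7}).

{13, 19, 82, 89, 98}

89 -> miss, frames (89)
21 -> miss, frames (89 21)
19 -> miss, frames (89 21 19)
82 -> miss, frames (89 21 19 82)
19 -> hit
82 -> hit
13 -> miss, frames (89 21 19 82 13)
89 -> hit
13 -> hit
98 -> miss, evict 21, frames (19 82 89 13 98)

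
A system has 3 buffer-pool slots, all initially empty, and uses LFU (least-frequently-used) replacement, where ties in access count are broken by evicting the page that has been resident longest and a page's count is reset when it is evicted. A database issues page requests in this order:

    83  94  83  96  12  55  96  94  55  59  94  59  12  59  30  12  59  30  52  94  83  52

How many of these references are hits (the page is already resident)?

83: miss, frames {83}
94: miss, frames {83,94}
83: hit
96: miss, frames {83,94,96}
12: miss, evict 94, frames {83,96,12}
55: miss, evict 96, frames {83,12,55}
96: miss, evict 12, frames {83,55,96}
94: miss, evict 55, frames {83,96,94}
55: miss, evict 96, frames {83,94,55}
59: miss, evict 94, frames {83,55,59}
94: miss, evict 55, frames {83,59,94}
59: hit
12: miss, evict 94, frames {83,59,12}
59: hit
30: miss, evict 12, frames {83,59,30}
12: miss, evict 30, frames {83,59,12}
59: hit
30: miss, evict 12, frames {83,59,30}
52: miss, evict 30, frames {83,59,52}
94: miss, evict 52, frames {83,59,94}
83: hit
52: miss, evict 94, frames {83,59,52}
Hits: 5.

5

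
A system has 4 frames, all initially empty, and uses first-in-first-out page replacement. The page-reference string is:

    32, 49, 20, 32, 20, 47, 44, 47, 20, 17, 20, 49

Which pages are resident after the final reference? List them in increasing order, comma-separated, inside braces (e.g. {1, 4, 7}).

32 → miss, frames {32}
49 → miss, frames {32,49}
20 → miss, frames {32,49,20}
32 → hit
20 → hit
47 → miss, frames {32,49,20,47}
44 → miss, evict 32, frames {49,20,47,44}
47 → hit
20 → hit
17 → miss, evict 49, frames {20,47,44,17}
20 → hit
49 → miss, evict 20, frames {47,44,17,49}

{17, 44, 47, 49}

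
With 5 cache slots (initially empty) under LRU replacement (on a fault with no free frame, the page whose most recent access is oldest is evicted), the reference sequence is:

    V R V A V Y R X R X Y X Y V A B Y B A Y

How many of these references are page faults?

6

V: miss, frames [V]
R: miss, frames [V, R]
V: hit
A: miss, frames [R, V, A]
V: hit
Y: miss, frames [R, A, V, Y]
R: hit
X: miss, frames [A, V, Y, R, X]
R: hit
X: hit
Y: hit
X: hit
Y: hit
V: hit
A: hit
B: miss, evict R, frames [X, Y, V, A, B]
Y: hit
B: hit
A: hit
Y: hit
Page faults: 6.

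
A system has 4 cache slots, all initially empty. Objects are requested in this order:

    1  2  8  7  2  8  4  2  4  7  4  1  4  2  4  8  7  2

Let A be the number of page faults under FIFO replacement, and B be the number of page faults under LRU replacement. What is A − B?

Under FIFO: F F F F . . F . . . . F . F . F F . → 9 faults.
Under LRU: F F F F . . F . . . . F . . . F F . → 8 faults.
A − B = 9 − 8 = 1.

1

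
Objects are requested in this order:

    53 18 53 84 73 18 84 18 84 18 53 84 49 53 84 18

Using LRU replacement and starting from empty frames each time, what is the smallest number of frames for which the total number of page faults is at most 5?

4

f=1: 16 faults
f=2: 12 faults
f=3: 8 faults
f=4: 5 faults
f=5: 5 faults
Smallest f with faults ≤ 5 is 4.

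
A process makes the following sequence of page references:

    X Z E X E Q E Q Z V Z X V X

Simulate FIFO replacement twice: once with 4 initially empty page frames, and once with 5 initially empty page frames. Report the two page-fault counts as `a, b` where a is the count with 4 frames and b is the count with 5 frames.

6, 5

4 frames: F F F . . F . . . F . F . . → 6 faults.
5 frames: F F F . . F . . . F . . . . → 5 faults.
5 < 6: adding a frame reduced faults, as is typical.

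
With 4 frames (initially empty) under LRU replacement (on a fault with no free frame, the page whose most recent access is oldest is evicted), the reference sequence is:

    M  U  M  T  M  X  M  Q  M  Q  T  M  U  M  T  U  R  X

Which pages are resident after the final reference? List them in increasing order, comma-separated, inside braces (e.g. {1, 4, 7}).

{R, T, U, X}

M → miss, frames [M]
U → miss, frames [M, U]
M → hit
T → miss, frames [U, M, T]
M → hit
X → miss, frames [U, T, M, X]
M → hit
Q → miss, evict U, frames [T, X, M, Q]
M → hit
Q → hit
T → hit
M → hit
U → miss, evict X, frames [Q, T, M, U]
M → hit
T → hit
U → hit
R → miss, evict Q, frames [M, T, U, R]
X → miss, evict M, frames [T, U, R, X]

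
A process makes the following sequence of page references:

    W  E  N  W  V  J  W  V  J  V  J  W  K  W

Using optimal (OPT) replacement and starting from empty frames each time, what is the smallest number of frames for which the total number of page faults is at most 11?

f=1: 14 faults
f=2: 8 faults
f=3: 6 faults
f=4: 6 faults
f=5: 6 faults
f=6: 6 faults
Smallest f with faults ≤ 11 is 2.

2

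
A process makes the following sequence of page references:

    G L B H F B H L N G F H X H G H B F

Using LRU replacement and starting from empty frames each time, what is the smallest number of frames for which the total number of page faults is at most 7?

7

f=1: 18 faults
f=2: 16 faults
f=3: 14 faults
f=4: 12 faults
f=5: 10 faults
f=6: 8 faults
f=7: 7 faults
Smallest f with faults ≤ 7 is 7.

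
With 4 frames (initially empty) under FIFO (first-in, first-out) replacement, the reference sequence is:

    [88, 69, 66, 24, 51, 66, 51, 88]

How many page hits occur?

88: fault, frames (88)
69: fault, frames (88 69)
66: fault, frames (88 69 66)
24: fault, frames (88 69 66 24)
51: fault, evict 88, frames (69 66 24 51)
66: hit
51: hit
88: fault, evict 69, frames (66 24 51 88)
Hits: 2.

2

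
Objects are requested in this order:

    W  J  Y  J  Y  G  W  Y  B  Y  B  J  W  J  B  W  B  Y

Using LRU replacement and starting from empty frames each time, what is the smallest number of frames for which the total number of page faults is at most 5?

f=1: 18 faults
f=2: 12 faults
f=3: 9 faults
f=4: 6 faults
f=5: 5 faults
Smallest f with faults ≤ 5 is 5.

5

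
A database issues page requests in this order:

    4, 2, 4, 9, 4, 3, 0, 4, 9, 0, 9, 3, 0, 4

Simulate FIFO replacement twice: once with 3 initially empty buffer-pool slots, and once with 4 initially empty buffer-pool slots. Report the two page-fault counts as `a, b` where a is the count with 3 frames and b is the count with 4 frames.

3 frames: F F . F . F F F F . . F F F → 10 faults.
4 frames: F F . F . F F F . . . . . . → 6 faults.
6 < 10: adding a frame reduced faults, as is typical.

10, 6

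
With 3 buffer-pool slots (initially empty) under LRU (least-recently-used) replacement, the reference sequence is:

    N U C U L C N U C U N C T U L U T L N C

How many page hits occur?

9

N -> fault, frames (N)
U -> fault, frames (N U)
C -> fault, frames (N U C)
U -> hit
L -> fault, evict N, frames (C U L)
C -> hit
N -> fault, evict U, frames (L C N)
U -> fault, evict L, frames (C N U)
C -> hit
U -> hit
N -> hit
C -> hit
T -> fault, evict U, frames (N C T)
U -> fault, evict N, frames (C T U)
L -> fault, evict C, frames (T U L)
U -> hit
T -> hit
L -> hit
N -> fault, evict U, frames (T L N)
C -> fault, evict T, frames (L N C)
Hits: 9.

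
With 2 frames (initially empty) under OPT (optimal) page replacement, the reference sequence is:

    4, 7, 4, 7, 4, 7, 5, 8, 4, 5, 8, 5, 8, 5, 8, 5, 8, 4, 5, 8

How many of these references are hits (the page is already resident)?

13

4: miss, frames (4)
7: miss, frames (4 7)
4: hit
7: hit
4: hit
7: hit
5: miss, evict 7, frames (4 5)
8: miss, evict 5, frames (4 8)
4: hit
5: miss, evict 4, frames (8 5)
8: hit
5: hit
8: hit
5: hit
8: hit
5: hit
8: hit
4: miss, evict 8, frames (5 4)
5: hit
8: miss, evict 4, frames (5 8)
Hits: 13.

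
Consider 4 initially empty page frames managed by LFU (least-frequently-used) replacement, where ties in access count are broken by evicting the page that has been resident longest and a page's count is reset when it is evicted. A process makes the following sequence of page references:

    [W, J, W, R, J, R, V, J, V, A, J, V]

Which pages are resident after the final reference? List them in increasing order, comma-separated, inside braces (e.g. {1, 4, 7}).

{A, J, R, V}

W -> fault, frames (W)
J -> fault, frames (W J)
W -> hit
R -> fault, frames (W J R)
J -> hit
R -> hit
V -> fault, frames (W J R V)
J -> hit
V -> hit
A -> fault, evict W, frames (J R V A)
J -> hit
V -> hit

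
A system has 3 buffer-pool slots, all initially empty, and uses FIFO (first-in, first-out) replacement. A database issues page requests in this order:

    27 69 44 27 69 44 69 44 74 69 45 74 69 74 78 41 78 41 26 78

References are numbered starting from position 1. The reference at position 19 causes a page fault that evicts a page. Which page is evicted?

pos 1: 27: miss, frames {27}
pos 2: 69: miss, frames {27,69}
pos 3: 44: miss, frames {27,69,44}
pos 4: 27: hit
pos 5: 69: hit
pos 6: 44: hit
pos 7: 69: hit
pos 8: 44: hit
pos 9: 74: miss, evict 27, frames {69,44,74}
pos 10: 69: hit
pos 11: 45: miss, evict 69, frames {44,74,45}
pos 12: 74: hit
pos 13: 69: miss, evict 44, frames {74,45,69}
pos 14: 74: hit
pos 15: 78: miss, evict 74, frames {45,69,78}
pos 16: 41: miss, evict 45, frames {69,78,41}
pos 17: 78: hit
pos 18: 41: hit
pos 19: 26: miss, evict 69, frames {78,41,26}
At position 19, page 69 is evicted.

69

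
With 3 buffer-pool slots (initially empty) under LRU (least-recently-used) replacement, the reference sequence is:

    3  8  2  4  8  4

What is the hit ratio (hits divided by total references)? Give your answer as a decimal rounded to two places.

0.33

3: miss, frames (3)
8: miss, frames (3 8)
2: miss, frames (3 8 2)
4: miss, evict 3, frames (8 2 4)
8: hit
4: hit
Hits: 2 of 6 references → 2/6 = 0.3333.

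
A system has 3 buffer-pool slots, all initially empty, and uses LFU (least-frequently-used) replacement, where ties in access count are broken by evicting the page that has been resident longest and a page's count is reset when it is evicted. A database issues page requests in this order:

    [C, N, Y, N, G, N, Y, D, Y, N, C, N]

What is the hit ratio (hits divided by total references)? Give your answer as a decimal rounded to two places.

0.50

C: miss, frames [C]
N: miss, frames [C, N]
Y: miss, frames [C, N, Y]
N: hit
G: miss, evict C, frames [N, Y, G]
N: hit
Y: hit
D: miss, evict G, frames [N, Y, D]
Y: hit
N: hit
C: miss, evict D, frames [N, Y, C]
N: hit
Hits: 6 of 12 references → 6/12 = 0.5000.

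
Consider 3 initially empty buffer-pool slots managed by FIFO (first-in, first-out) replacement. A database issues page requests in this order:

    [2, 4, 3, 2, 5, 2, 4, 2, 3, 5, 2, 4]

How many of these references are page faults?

2: fault, frames (2)
4: fault, frames (2 4)
3: fault, frames (2 4 3)
2: hit
5: fault, evict 2, frames (4 3 5)
2: fault, evict 4, frames (3 5 2)
4: fault, evict 3, frames (5 2 4)
2: hit
3: fault, evict 5, frames (2 4 3)
5: fault, evict 2, frames (4 3 5)
2: fault, evict 4, frames (3 5 2)
4: fault, evict 3, frames (5 2 4)
Page faults: 10.

10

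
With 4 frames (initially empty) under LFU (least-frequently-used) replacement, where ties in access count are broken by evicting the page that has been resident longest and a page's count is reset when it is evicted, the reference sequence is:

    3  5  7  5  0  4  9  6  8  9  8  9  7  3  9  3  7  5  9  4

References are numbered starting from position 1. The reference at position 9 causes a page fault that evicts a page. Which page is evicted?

pos 1: 3 → fault, frames [3]
pos 2: 5 → fault, frames [3, 5]
pos 3: 7 → fault, frames [3, 5, 7]
pos 4: 5 → hit
pos 5: 0 → fault, frames [3, 5, 7, 0]
pos 6: 4 → fault, evict 3, frames [5, 7, 0, 4]
pos 7: 9 → fault, evict 7, frames [5, 0, 4, 9]
pos 8: 6 → fault, evict 0, frames [5, 4, 9, 6]
pos 9: 8 → fault, evict 4, frames [5, 9, 6, 8]
At position 9, page 4 is evicted.

4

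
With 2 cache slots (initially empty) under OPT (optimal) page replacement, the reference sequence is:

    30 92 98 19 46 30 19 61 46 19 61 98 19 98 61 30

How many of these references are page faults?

11

30 -> fault, frames [30]
92 -> fault, frames [30, 92]
98 -> fault, evict 92, frames [30, 98]
19 -> fault, evict 98, frames [30, 19]
46 -> fault, evict 19, frames [30, 46]
30 -> hit
19 -> fault, evict 30, frames [46, 19]
61 -> fault, evict 19, frames [46, 61]
46 -> hit
19 -> fault, evict 46, frames [61, 19]
61 -> hit
98 -> fault, evict 61, frames [19, 98]
19 -> hit
98 -> hit
61 -> fault, evict 98, frames [19, 61]
30 -> fault, evict 61, frames [19, 30]
Page faults: 11.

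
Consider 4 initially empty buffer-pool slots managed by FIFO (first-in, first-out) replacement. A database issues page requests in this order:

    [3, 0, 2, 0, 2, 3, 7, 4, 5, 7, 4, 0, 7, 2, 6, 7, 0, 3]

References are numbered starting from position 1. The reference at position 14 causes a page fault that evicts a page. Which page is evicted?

pos 1: 3 → miss, frames [3]
pos 2: 0 → miss, frames [3, 0]
pos 3: 2 → miss, frames [3, 0, 2]
pos 4: 0 → hit
pos 5: 2 → hit
pos 6: 3 → hit
pos 7: 7 → miss, frames [3, 0, 2, 7]
pos 8: 4 → miss, evict 3, frames [0, 2, 7, 4]
pos 9: 5 → miss, evict 0, frames [2, 7, 4, 5]
pos 10: 7 → hit
pos 11: 4 → hit
pos 12: 0 → miss, evict 2, frames [7, 4, 5, 0]
pos 13: 7 → hit
pos 14: 2 → miss, evict 7, frames [4, 5, 0, 2]
At position 14, page 7 is evicted.

7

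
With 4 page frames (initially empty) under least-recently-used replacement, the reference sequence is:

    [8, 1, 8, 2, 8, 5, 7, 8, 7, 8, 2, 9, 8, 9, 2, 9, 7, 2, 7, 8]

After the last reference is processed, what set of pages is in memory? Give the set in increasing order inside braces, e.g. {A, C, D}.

8 -> fault, frames {8}
1 -> fault, frames {8,1}
8 -> hit
2 -> fault, frames {1,8,2}
8 -> hit
5 -> fault, frames {1,2,8,5}
7 -> fault, evict 1, frames {2,8,5,7}
8 -> hit
7 -> hit
8 -> hit
2 -> hit
9 -> fault, evict 5, frames {7,8,2,9}
8 -> hit
9 -> hit
2 -> hit
9 -> hit
7 -> hit
2 -> hit
7 -> hit
8 -> hit

{2, 7, 8, 9}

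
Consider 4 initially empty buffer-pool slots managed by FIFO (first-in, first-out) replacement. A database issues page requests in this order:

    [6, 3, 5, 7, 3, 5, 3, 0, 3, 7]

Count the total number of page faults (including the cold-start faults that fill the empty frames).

5

6 → fault, frames (6)
3 → fault, frames (6 3)
5 → fault, frames (6 3 5)
7 → fault, frames (6 3 5 7)
3 → hit
5 → hit
3 → hit
0 → fault, evict 6, frames (3 5 7 0)
3 → hit
7 → hit
Page faults: 5.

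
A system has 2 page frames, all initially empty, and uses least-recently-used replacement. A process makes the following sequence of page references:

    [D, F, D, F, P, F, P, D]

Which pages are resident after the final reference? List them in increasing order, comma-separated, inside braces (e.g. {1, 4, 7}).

D: miss, frames [D]
F: miss, frames [D, F]
D: hit
F: hit
P: miss, evict D, frames [F, P]
F: hit
P: hit
D: miss, evict F, frames [P, D]

{D, P}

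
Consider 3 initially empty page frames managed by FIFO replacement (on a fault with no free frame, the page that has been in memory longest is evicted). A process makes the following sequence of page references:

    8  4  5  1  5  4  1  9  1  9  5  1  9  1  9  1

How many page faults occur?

5

8: miss, frames [8]
4: miss, frames [8, 4]
5: miss, frames [8, 4, 5]
1: miss, evict 8, frames [4, 5, 1]
5: hit
4: hit
1: hit
9: miss, evict 4, frames [5, 1, 9]
1: hit
9: hit
5: hit
1: hit
9: hit
1: hit
9: hit
1: hit
Page faults: 5.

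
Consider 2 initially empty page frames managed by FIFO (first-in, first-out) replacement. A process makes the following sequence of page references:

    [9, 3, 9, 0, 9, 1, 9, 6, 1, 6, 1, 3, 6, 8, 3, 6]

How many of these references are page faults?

9: miss, frames {9}
3: miss, frames {9,3}
9: hit
0: miss, evict 9, frames {3,0}
9: miss, evict 3, frames {0,9}
1: miss, evict 0, frames {9,1}
9: hit
6: miss, evict 9, frames {1,6}
1: hit
6: hit
1: hit
3: miss, evict 1, frames {6,3}
6: hit
8: miss, evict 6, frames {3,8}
3: hit
6: miss, evict 3, frames {8,6}
Page faults: 9.

9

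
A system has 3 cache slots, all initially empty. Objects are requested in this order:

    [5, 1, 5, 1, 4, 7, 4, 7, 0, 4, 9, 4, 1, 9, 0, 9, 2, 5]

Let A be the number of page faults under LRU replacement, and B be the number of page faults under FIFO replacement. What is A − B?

-2

Under LRU: F F . . F F . . F . F . F . F . F F → 10 faults.
Under FIFO: F F . . F F . . F . F F F . F F F F → 12 faults.
A − B = 10 − 12 = -2.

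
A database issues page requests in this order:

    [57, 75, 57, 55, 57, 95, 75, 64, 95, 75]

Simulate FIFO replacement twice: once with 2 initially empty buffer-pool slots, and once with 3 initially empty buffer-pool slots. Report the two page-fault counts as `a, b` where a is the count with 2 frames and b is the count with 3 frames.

9, 6

2 frames: F F . F F F F F F F → 9 faults.
3 frames: F F . F . F . F . F → 6 faults.
6 < 9: adding a frame reduced faults, as is typical.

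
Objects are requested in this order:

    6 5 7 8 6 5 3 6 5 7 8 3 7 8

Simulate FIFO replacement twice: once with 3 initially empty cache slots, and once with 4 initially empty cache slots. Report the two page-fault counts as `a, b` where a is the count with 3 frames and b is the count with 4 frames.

9, 10

3 frames: F F F F F F F . . F F . . . → 9 faults.
4 frames: F F F F . . F F F F F F . . → 10 faults.
10 > 9: adding a frame increased faults — Belady's anomaly.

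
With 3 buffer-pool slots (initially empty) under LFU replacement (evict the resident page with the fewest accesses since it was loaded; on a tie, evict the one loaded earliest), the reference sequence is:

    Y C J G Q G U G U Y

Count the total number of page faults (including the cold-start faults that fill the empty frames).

Y -> miss, frames {Y}
C -> miss, frames {Y,C}
J -> miss, frames {Y,C,J}
G -> miss, evict Y, frames {C,J,G}
Q -> miss, evict C, frames {J,G,Q}
G -> hit
U -> miss, evict J, frames {G,Q,U}
G -> hit
U -> hit
Y -> miss, evict Q, frames {G,U,Y}
Page faults: 7.

7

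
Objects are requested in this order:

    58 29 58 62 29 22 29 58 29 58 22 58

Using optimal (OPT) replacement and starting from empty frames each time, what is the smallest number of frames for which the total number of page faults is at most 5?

f=1: 12 faults
f=2: 6 faults
f=3: 4 faults
f=4: 4 faults
Smallest f with faults ≤ 5 is 3.

3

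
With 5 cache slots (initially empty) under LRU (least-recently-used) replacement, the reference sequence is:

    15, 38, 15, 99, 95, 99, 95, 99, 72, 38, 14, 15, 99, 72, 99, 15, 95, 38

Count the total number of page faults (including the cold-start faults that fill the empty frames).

9

15 → miss, frames (15)
38 → miss, frames (15 38)
15 → hit
99 → miss, frames (38 15 99)
95 → miss, frames (38 15 99 95)
99 → hit
95 → hit
99 → hit
72 → miss, frames (38 15 95 99 72)
38 → hit
14 → miss, evict 15, frames (95 99 72 38 14)
15 → miss, evict 95, frames (99 72 38 14 15)
99 → hit
72 → hit
99 → hit
15 → hit
95 → miss, evict 38, frames (14 72 99 15 95)
38 → miss, evict 14, frames (72 99 15 95 38)
Page faults: 9.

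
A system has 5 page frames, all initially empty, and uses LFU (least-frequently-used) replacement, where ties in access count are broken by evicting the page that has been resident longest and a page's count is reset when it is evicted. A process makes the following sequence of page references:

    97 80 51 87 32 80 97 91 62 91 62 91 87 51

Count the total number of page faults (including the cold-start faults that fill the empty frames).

97: miss, frames {97}
80: miss, frames {97,80}
51: miss, frames {97,80,51}
87: miss, frames {97,80,51,87}
32: miss, frames {97,80,51,87,32}
80: hit
97: hit
91: miss, evict 51, frames {97,80,87,32,91}
62: miss, evict 87, frames {97,80,32,91,62}
91: hit
62: hit
91: hit
87: miss, evict 32, frames {97,80,91,62,87}
51: miss, evict 87, frames {97,80,91,62,51}
Page faults: 9.

9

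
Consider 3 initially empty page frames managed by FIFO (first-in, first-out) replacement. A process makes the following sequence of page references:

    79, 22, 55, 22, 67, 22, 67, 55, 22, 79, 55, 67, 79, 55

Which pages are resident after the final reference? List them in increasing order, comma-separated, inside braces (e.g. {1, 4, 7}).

{55, 67, 79}

79: fault, frames [79]
22: fault, frames [79, 22]
55: fault, frames [79, 22, 55]
22: hit
67: fault, evict 79, frames [22, 55, 67]
22: hit
67: hit
55: hit
22: hit
79: fault, evict 22, frames [55, 67, 79]
55: hit
67: hit
79: hit
55: hit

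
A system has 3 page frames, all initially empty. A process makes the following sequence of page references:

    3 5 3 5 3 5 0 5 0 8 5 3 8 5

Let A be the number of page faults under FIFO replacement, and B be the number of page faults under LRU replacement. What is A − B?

1

Under FIFO: F F . . . . F . . F . F . F → 6 faults.
Under LRU: F F . . . . F . . F . F . . → 5 faults.
A − B = 6 − 5 = 1.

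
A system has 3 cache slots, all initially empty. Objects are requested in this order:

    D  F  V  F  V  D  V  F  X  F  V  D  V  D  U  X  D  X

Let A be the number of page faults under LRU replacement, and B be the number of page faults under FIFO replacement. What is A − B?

1

Under LRU: F F F . . . . . F . . F . . F F . . → 7 faults.
Under FIFO: F F F . . . . . F . . F . . F . . . → 6 faults.
A − B = 7 − 6 = 1.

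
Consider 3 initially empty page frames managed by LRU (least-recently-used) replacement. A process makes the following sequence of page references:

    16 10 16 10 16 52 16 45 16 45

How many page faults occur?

16: miss, frames {16}
10: miss, frames {16,10}
16: hit
10: hit
16: hit
52: miss, frames {10,16,52}
16: hit
45: miss, evict 10, frames {52,16,45}
16: hit
45: hit
Page faults: 4.

4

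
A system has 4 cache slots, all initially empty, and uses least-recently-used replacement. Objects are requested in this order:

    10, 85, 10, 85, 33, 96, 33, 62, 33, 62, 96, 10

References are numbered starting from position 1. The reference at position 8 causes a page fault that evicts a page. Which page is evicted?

10

pos 1: 10 → fault, frames [10]
pos 2: 85 → fault, frames [10, 85]
pos 3: 10 → hit
pos 4: 85 → hit
pos 5: 33 → fault, frames [10, 85, 33]
pos 6: 96 → fault, frames [10, 85, 33, 96]
pos 7: 33 → hit
pos 8: 62 → fault, evict 10, frames [85, 96, 33, 62]
At position 8, page 10 is evicted.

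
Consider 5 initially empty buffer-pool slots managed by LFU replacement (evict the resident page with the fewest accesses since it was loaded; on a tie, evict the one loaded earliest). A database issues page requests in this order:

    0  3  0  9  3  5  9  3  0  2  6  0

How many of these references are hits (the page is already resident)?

6

0 -> miss, frames {0}
3 -> miss, frames {0,3}
0 -> hit
9 -> miss, frames {0,3,9}
3 -> hit
5 -> miss, frames {0,3,9,5}
9 -> hit
3 -> hit
0 -> hit
2 -> miss, frames {0,3,9,5,2}
6 -> miss, evict 5, frames {0,3,9,2,6}
0 -> hit
Hits: 6.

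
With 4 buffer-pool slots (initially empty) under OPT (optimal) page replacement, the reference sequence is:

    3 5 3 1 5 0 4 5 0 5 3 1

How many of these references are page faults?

3 → fault, frames [3]
5 → fault, frames [3, 5]
3 → hit
1 → fault, frames [3, 5, 1]
5 → hit
0 → fault, frames [3, 5, 1, 0]
4 → fault, evict 1, frames [3, 5, 0, 4]
5 → hit
0 → hit
5 → hit
3 → hit
1 → fault, evict 4, frames [3, 5, 0, 1]
Page faults: 6.

6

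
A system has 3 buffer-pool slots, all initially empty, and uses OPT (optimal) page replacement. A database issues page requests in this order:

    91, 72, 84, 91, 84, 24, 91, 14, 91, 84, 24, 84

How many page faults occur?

91 -> miss, frames {91}
72 -> miss, frames {91,72}
84 -> miss, frames {91,72,84}
91 -> hit
84 -> hit
24 -> miss, evict 72, frames {91,84,24}
91 -> hit
14 -> miss, evict 24, frames {91,84,14}
91 -> hit
84 -> hit
24 -> miss, evict 14, frames {91,84,24}
84 -> hit
Page faults: 6.

6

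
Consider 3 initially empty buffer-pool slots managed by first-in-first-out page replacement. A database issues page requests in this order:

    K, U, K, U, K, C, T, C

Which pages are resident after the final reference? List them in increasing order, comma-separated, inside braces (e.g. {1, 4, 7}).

K: fault, frames [K]
U: fault, frames [K, U]
K: hit
U: hit
K: hit
C: fault, frames [K, U, C]
T: fault, evict K, frames [U, C, T]
C: hit

{C, T, U}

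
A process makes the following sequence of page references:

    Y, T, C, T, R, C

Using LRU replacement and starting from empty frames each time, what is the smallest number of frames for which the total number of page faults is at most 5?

f=1: 6 faults
f=2: 5 faults
f=3: 4 faults
f=4: 4 faults
Smallest f with faults ≤ 5 is 2.

2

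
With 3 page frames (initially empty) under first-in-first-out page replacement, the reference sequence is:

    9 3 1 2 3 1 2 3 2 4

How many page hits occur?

5

9 → fault, frames [9]
3 → fault, frames [9, 3]
1 → fault, frames [9, 3, 1]
2 → fault, evict 9, frames [3, 1, 2]
3 → hit
1 → hit
2 → hit
3 → hit
2 → hit
4 → fault, evict 3, frames [1, 2, 4]
Hits: 5.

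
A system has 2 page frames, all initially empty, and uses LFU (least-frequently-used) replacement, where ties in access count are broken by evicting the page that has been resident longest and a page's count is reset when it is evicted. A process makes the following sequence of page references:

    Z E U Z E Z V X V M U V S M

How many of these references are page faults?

13

Z → fault, frames {Z}
E → fault, frames {Z,E}
U → fault, evict Z, frames {E,U}
Z → fault, evict E, frames {U,Z}
E → fault, evict U, frames {Z,E}
Z → hit
V → fault, evict E, frames {Z,V}
X → fault, evict V, frames {Z,X}
V → fault, evict X, frames {Z,V}
M → fault, evict V, frames {Z,M}
U → fault, evict M, frames {Z,U}
V → fault, evict U, frames {Z,V}
S → fault, evict V, frames {Z,S}
M → fault, evict S, frames {Z,M}
Page faults: 13.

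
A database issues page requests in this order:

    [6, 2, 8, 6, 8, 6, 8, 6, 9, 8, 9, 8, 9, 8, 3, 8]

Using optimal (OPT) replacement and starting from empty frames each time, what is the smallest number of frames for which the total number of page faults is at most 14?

2

f=1: 16 faults
f=2: 5 faults
f=3: 5 faults
f=4: 5 faults
f=5: 5 faults
Smallest f with faults ≤ 14 is 2.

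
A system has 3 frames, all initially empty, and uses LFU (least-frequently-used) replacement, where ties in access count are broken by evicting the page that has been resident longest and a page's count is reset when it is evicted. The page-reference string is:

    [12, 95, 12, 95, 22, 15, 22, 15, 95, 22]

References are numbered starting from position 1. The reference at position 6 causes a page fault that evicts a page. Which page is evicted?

22

pos 1: 12 → fault, frames {12}
pos 2: 95 → fault, frames {12,95}
pos 3: 12 → hit
pos 4: 95 → hit
pos 5: 22 → fault, frames {12,95,22}
pos 6: 15 → fault, evict 22, frames {12,95,15}
At position 6, page 22 is evicted.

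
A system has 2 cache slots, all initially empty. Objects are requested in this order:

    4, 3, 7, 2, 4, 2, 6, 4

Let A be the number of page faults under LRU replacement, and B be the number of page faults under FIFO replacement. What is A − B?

1

Under LRU: F F F F F . F F → 7 faults.
Under FIFO: F F F F F . F . → 6 faults.
A − B = 7 − 6 = 1.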